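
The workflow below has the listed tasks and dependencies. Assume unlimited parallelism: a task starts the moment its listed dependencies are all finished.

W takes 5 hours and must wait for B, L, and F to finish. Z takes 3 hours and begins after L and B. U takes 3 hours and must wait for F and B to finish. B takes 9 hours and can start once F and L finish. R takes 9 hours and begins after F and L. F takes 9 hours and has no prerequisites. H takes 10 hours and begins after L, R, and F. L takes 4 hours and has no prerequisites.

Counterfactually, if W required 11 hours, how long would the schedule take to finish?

29

Critical path before the change: F→R→H = 9+9+10 = 28 giving 28 hours.
W has 5 hours of float (longest path through it is 23).
Now F→B→W = 9+9+11 = 29 is longest, so the finish becomes 29 hours.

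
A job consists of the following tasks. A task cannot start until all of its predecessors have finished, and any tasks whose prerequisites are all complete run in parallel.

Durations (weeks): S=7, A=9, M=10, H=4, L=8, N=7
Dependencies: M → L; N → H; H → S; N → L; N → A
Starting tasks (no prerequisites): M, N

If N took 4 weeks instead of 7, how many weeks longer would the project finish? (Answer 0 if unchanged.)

Baseline: N→H→S = 7+4+7 = 18 → 18 weeks.
Since N is critical, the -3 change carries straight to that chain (now 15 weeks).
Now M→L = 10+8 = 18 is longest, so the finish becomes 18 weeks.
Change in finish: 18 − 18 = +0 weeks.

0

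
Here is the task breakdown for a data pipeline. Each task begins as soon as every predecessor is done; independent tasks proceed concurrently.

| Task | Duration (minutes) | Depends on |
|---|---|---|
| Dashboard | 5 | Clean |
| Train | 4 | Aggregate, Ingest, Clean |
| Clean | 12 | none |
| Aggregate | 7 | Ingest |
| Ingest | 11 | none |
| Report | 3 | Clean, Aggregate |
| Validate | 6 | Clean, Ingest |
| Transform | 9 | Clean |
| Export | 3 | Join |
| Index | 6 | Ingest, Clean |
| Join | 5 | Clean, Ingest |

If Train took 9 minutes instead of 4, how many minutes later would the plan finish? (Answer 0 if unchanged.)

5

Critical path before the change: Ingest→Aggregate→Train = 11+7+4 = 22 giving 22 minutes.
Train lies on that path, so at 9 minutes the path becomes 27 minutes.
That remains the longest chain; total 27 minutes.
Change in finish: 27 − 22 = +5 minutes.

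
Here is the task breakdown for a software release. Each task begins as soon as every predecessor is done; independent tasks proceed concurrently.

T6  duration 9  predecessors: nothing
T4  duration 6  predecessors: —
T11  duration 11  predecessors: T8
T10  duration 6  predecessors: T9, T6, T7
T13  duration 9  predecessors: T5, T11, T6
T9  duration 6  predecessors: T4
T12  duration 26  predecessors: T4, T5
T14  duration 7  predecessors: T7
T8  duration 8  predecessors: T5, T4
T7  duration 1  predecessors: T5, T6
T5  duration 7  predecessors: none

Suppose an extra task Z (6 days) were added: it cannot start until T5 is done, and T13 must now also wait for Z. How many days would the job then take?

Originally the job takes 35 days.
With Z inserted, T13 now waits for max(T5, T11, T6, Z).
New critical path: T5→T8→T11→T13 = 7+8+11+9 = 35 ⇒ 35 days.

35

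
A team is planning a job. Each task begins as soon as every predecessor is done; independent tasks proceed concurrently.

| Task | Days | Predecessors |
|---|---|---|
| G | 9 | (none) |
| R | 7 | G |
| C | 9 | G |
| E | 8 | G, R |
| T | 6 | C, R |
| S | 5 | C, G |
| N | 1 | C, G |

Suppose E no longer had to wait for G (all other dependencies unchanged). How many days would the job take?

24

With the dependency in place, G→R→E = 9+7+8 = 24 sets the finish at 24 days.
Dropping G→E doesn't change E's earliest start (16); another predecessor still binds.
After: G→R→E = 9+7+8 = 24 → 24 days.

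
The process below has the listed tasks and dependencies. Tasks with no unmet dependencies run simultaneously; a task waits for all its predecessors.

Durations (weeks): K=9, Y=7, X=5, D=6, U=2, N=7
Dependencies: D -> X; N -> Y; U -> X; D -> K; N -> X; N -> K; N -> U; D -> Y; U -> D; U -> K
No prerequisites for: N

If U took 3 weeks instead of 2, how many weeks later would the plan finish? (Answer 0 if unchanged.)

Baseline: N→U→D→K = 7+2+6+9 = 24 → 24 weeks.
U lies on that path, so at 3 weeks the path becomes 25 weeks.
No other chain overtakes it, so the finish is 25 weeks.
Change in finish: 25 − 24 = +1 weeks.

1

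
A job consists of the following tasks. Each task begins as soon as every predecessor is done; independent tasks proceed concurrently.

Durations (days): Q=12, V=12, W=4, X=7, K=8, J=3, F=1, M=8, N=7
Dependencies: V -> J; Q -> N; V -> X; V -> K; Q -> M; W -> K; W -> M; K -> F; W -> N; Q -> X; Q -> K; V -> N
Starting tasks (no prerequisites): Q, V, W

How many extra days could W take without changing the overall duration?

8

Q→K→F = 12+8+1 = 21 sets the makespan at 21 days.
The longest chain containing W totals 13 days.
Float = 21 − 13 = 8.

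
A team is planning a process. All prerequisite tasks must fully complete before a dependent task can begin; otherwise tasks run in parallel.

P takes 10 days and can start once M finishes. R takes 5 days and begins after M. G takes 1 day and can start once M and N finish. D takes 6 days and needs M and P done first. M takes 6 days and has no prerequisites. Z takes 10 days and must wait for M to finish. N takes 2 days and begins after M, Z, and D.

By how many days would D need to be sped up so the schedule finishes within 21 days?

Current finish: 25 days; target: 21.
D is on every critical path, so each day cut from D cuts the finish by one (this holds down to a finish of 20).
Need 25 − 21 = 4 days off D → D becomes 2 days, finish becomes 21.

4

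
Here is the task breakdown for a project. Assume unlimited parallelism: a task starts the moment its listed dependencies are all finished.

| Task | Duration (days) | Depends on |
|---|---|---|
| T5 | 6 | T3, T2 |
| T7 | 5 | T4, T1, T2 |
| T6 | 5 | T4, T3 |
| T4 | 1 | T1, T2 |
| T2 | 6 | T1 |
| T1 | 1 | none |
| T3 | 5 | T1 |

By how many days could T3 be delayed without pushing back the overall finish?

1

The longest chain is T1→T2→T4→T6 = 1+6+1+5 = 13; overall finish 13 days.
T3 finishes as early as 6 and must finish by 7.
Float = 13 − 12 = 1.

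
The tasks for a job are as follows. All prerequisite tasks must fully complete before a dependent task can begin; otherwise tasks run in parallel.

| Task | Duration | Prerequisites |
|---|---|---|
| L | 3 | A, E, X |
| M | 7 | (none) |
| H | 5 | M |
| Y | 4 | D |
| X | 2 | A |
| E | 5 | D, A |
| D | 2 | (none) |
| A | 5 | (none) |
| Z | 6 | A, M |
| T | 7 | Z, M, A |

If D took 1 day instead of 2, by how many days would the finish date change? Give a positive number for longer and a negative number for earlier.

0

Baseline: M→Z→T = 7+6+7 = 20 → 20 days.
D has 10 days of float (longest path through it is 10).
The critical path is still M→Z→T; finish is now 20 days.
Change in finish: 20 − 20 = +0 days.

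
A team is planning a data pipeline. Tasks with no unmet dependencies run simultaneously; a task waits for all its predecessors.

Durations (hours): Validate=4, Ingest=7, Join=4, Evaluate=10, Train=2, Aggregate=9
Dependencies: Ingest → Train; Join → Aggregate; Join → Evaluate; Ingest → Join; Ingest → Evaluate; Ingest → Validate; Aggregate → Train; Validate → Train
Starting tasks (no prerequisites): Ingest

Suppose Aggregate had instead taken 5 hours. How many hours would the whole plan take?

21

Baseline: Ingest→Join→Aggregate→Train = 7+4+9+2 = 22 → 22 hours.
Since Aggregate is critical, the -4 change carries straight to that chain (now 18 hours).
New critical path: Ingest→Join→Evaluate = 7+4+10 = 21 ⇒ 21 hours.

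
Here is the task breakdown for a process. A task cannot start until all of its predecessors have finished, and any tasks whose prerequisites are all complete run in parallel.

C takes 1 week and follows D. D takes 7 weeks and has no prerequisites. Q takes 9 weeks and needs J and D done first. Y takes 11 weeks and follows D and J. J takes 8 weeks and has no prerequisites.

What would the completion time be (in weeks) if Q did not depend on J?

19

Before: longest chain J→Y = 8+11 = 19, finish 19.
Without J→Q, Q's earliest start moves from 8 to 7.
The longest chain is now J→Y = 8+11 = 19, so the job takes 19 weeks.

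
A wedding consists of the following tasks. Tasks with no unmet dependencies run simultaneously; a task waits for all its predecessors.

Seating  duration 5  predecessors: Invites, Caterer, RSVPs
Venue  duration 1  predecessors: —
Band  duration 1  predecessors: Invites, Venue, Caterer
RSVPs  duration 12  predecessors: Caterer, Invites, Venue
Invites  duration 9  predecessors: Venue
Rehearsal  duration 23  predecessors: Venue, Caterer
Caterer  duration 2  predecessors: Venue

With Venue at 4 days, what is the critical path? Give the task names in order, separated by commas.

Baseline: Venue→Invites→RSVPs→Seating = 1+9+12+5 = 27 → 27 days.
Venue is on the critical path; changing it to 4 makes that path 30 days.
That remains the longest chain; total 30 days.

Venue, Invites, RSVPs, Seating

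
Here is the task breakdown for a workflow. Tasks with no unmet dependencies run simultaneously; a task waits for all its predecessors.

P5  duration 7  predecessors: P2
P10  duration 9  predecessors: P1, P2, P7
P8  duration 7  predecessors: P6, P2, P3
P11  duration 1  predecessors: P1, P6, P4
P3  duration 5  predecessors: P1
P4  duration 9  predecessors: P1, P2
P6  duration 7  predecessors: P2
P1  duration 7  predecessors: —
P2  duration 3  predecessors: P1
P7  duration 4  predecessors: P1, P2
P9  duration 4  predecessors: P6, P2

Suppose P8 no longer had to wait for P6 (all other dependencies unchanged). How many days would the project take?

23

Before: longest chain P1→P2→P6→P8 = 7+3+7+7 = 24, finish 24.
Without P6→P8, P8's earliest start moves from 17 to 12.
The longest chain is now P1→P2→P7→P10 = 7+3+4+9 = 23, so the project takes 23 days.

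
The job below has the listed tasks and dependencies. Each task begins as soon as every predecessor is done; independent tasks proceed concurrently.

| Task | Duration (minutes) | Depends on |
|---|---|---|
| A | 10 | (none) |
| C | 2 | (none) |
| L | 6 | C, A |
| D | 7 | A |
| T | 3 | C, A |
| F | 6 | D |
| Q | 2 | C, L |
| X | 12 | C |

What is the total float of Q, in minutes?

5

The longest chain is A→D→F = 10+7+6 = 23; overall finish 23 minutes.
Longest path through Q: 18 minutes (earliest finish 18, latest finish 23).
Slack of Q = 21 − 16 = 5 minutes.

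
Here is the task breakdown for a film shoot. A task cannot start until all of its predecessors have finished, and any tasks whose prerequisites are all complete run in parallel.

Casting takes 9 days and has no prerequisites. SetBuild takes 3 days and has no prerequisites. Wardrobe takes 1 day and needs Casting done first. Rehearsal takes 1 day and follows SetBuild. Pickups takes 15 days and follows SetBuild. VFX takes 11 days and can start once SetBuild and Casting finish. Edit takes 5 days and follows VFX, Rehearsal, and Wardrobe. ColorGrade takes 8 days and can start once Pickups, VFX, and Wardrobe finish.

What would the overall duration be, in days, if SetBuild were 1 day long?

28

Actual critical path: Casting→VFX→ColorGrade = 9+11+8 = 28 ⇒ 28 days.
SetBuild is off the critical path — its longest chain is 26 days, giving 2 of slack.
No other chain overtakes it, so the finish is 28 days.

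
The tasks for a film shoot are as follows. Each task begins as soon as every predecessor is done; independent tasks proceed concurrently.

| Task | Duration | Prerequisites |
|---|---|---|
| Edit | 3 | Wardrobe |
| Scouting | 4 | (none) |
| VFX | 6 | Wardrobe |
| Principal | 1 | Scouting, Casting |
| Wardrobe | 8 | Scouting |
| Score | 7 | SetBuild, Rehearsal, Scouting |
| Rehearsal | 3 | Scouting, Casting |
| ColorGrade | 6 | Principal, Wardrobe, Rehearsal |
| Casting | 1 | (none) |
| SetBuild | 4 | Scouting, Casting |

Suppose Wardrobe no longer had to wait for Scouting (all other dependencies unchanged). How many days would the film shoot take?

15

With the dependency in place, Scouting→Wardrobe→VFX = 4+8+6 = 18 sets the finish at 18 days.
Without Scouting→Wardrobe, Wardrobe's earliest start moves from 4 to 0.
New critical path: Scouting→SetBuild→Score = 4+4+7 = 15 ⇒ 15 days.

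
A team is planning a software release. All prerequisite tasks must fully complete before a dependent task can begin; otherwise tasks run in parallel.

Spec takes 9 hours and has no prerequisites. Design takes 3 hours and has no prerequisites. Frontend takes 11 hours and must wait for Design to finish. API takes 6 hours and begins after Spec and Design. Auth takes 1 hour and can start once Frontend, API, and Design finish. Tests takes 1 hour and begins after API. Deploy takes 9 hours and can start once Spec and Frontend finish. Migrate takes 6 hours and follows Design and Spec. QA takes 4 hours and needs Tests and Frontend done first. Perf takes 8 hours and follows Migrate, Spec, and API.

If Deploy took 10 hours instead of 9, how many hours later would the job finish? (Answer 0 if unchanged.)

The binding path is Design→Frontend→Deploy = 3+11+9 = 23; finish at 23 hours.
Deploy lies on that path, so at 10 hours the path becomes 24 hours.
The critical path is still Design→Frontend→Deploy; finish is now 24 hours.
Change in finish: 24 − 23 = +1 hours.

1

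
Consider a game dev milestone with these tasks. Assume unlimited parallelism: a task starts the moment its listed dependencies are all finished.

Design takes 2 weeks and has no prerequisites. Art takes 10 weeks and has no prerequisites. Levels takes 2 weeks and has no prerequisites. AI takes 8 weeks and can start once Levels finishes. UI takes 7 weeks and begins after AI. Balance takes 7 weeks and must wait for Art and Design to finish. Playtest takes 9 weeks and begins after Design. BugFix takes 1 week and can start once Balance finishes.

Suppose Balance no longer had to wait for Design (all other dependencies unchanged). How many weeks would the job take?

Original critical path: Art→Balance→BugFix = 10+7+1 = 18 ⇒ 18 weeks.
Dropping Design→Balance doesn't change Balance's earliest start (10); another predecessor still binds.
The longest chain is now Art→Balance→BugFix = 10+7+1 = 18, so the job takes 18 weeks.

18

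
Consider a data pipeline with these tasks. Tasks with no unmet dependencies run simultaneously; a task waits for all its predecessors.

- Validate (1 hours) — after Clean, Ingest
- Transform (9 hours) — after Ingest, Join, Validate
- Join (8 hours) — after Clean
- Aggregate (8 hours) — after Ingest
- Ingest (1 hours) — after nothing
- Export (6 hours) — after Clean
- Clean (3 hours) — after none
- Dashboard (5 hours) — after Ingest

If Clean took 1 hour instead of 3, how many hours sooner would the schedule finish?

2

The binding path is Clean→Join→Transform = 3+8+9 = 20; finish at 20 hours.
Since Clean is critical, the -2 change carries straight to that chain (now 18 hours).
No other chain overtakes it, so the finish is 18 hours.
Change in finish: 18 − 20 = -2 hours.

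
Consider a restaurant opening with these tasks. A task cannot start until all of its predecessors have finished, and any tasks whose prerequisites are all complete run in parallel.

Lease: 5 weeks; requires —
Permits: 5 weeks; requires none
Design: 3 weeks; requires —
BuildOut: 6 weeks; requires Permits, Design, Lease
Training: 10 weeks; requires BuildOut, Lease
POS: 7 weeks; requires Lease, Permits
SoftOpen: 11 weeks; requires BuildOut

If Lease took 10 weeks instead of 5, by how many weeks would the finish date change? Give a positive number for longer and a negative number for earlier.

5

Critical path before the change: Lease→BuildOut→SoftOpen = 5+6+11 = 22 giving 22 weeks.
Since Lease is critical, the +5 change carries straight to that chain (now 27 weeks).
The critical path is still Lease→BuildOut→SoftOpen; finish is now 27 weeks.
Change in finish: 27 − 22 = +5 weeks.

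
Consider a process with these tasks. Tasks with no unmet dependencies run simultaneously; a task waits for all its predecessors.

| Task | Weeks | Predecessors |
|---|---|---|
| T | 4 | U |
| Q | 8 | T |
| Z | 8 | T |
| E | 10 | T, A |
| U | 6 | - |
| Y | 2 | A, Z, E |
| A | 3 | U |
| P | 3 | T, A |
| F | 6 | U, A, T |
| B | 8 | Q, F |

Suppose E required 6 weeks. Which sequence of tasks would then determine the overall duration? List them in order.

U, T, Q, B

Actual critical path: U→T→Q→B = 6+4+8+8 = 26 ⇒ 26 weeks.
The longest path through E is only 22 weeks, so E has float 4.
That remains the longest chain; total 26 weeks.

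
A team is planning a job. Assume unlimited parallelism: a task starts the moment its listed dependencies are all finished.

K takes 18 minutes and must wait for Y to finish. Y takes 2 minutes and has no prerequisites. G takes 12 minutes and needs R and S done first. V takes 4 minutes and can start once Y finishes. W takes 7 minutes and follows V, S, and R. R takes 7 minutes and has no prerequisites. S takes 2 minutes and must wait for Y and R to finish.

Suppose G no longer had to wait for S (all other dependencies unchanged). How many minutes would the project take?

Original critical path: R→S→G = 7+2+12 = 21 ⇒ 21 minutes.
Without S→G, G's earliest start moves from 9 to 7.
After: Y→K = 2+18 = 20 → 20 minutes.

20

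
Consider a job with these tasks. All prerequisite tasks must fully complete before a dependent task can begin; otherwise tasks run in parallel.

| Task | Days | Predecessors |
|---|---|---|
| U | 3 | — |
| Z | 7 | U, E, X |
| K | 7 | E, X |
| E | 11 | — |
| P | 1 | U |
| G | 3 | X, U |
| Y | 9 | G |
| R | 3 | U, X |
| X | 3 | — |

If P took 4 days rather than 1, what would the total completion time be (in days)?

As given, the longest chain is E→K = 11+7 = 18, so the finish is 18 days.
P has 14 days of float (longest path through it is 4).
The critical path is still E→K; finish is now 18 days.

18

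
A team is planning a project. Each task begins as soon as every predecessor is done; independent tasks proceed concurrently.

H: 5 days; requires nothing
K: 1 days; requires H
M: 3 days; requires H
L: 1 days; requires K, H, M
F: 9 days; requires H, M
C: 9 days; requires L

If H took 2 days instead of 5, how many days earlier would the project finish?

3

Critical path before the change: H→M→L→C = 5+3+1+9 = 18 giving 18 days.
H lies on that path, so at 2 days the path becomes 15 days.
The critical path is still H→M→L→C; finish is now 15 days.
Change in finish: 15 − 18 = -3 days.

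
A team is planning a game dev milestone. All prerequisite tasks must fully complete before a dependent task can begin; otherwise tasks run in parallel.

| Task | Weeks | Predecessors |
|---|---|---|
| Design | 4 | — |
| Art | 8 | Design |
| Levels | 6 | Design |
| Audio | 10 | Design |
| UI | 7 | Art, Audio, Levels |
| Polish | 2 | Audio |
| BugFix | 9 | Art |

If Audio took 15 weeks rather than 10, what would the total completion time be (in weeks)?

Actual critical path: Design→Audio→UI = 4+10+7 = 21 ⇒ 21 weeks.
Since Audio is critical, the +5 change carries straight to that chain (now 26 weeks).
The critical path is still Design→Audio→UI; finish is now 26 weeks.

26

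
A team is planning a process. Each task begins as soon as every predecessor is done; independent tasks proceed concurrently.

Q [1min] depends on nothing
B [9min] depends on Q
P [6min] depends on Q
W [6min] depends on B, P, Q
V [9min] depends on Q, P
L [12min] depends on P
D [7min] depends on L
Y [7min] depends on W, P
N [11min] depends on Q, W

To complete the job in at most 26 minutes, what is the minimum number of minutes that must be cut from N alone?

1

Current finish: 27 minutes; target: 26.
N is on every critical path, so each minute cut from N cuts the finish by one (this holds down to a finish of 26).
Need 27 − 26 = 1 minute off N → N becomes 10 minutes, finish becomes 26.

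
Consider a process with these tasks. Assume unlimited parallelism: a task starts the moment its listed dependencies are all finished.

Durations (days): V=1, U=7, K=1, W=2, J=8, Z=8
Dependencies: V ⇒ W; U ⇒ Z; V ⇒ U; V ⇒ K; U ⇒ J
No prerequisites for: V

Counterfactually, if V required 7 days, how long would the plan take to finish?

22

Critical path before the change: V→U→J = 1+7+8 = 16 giving 16 days.
V is on the critical path; changing it to 7 makes that path 22 days.
The critical path is still V→U→J; finish is now 22 days.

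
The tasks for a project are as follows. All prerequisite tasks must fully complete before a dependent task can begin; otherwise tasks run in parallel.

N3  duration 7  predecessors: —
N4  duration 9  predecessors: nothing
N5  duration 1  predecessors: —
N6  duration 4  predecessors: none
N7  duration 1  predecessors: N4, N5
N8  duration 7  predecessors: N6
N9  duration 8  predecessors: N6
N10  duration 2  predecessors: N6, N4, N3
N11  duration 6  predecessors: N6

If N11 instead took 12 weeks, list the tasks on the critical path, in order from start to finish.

Critical path before the change: N6→N9 = 4+8 = 12 giving 12 weeks.
N11 has 2 weeks of float (longest path through it is 10).
New critical path: N6→N11 = 4+12 = 16 ⇒ 16 weeks.

N6, N11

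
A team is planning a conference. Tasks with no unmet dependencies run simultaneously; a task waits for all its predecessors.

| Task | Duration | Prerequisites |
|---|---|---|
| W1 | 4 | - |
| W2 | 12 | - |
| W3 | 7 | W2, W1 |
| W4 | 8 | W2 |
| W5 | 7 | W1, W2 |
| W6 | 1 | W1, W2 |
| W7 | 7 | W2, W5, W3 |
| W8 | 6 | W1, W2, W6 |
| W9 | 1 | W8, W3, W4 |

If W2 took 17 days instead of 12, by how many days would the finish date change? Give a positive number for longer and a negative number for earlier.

5

Critical path before the change: W2→W3→W7 = 12+7+7 = 26 giving 26 days.
Since W2 is critical, the +5 change carries straight to that chain (now 31 days).
The critical path is still W2→W3→W7; finish is now 31 days.
Change in finish: 31 − 26 = +5 days.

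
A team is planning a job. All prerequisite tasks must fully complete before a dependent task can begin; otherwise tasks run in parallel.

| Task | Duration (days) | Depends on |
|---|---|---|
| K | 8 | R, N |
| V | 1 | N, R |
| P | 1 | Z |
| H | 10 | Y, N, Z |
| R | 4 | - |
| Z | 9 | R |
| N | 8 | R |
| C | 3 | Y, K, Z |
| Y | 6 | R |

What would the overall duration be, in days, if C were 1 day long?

23

As given, the longest chain is R→N→K→C = 4+8+8+3 = 23, so the finish is 23 days.
Since C is critical, the -2 change carries straight to that chain (now 21 days).
New critical path: R→Z→H = 4+9+10 = 23 ⇒ 23 days.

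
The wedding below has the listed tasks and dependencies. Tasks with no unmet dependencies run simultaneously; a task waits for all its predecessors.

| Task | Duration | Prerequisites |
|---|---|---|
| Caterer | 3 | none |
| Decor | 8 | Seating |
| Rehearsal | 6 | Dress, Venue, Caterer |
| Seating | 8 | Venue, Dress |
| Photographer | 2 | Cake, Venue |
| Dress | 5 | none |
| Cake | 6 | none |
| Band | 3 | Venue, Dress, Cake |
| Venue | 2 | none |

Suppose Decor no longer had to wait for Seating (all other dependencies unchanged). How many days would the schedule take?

Before: longest chain Dress→Seating→Decor = 5+8+8 = 21, finish 21.
Without Seating→Decor, Decor's earliest start moves from 13 to 0.
New critical path: Dress→Seating = 5+8 = 13 ⇒ 13 days.

13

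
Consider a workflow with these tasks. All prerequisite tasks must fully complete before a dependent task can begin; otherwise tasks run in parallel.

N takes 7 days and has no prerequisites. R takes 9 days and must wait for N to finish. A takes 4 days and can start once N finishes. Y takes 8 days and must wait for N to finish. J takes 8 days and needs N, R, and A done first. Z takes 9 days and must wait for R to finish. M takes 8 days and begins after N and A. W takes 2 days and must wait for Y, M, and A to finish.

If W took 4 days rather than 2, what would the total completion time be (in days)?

25

The binding path is N→R→Z = 7+9+9 = 25; finish at 25 days.
W has 4 days of float (longest path through it is 21).
No other chain overtakes it, so the finish is 25 days.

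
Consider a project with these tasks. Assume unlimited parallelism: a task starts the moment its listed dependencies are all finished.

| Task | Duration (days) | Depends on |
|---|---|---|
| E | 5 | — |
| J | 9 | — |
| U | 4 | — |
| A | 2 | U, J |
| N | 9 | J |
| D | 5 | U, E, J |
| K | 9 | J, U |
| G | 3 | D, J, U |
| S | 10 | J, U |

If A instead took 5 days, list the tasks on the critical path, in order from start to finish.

J, S

Baseline: J→S = 9+10 = 19 → 19 days.
A is off the critical path — its longest chain is 11 days, giving 8 of slack.
No other chain overtakes it, so the finish is 19 days.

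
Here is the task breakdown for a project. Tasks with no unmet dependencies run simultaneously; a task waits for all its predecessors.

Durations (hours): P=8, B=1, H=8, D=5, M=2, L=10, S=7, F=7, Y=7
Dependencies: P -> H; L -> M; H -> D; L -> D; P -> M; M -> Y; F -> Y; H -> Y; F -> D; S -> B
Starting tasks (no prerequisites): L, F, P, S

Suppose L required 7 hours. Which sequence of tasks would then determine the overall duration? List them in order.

P, H, Y

Critical path before the change: P→H→Y = 8+8+7 = 23 giving 23 hours.
The longest path through L is only 19 hours, so L has float 4.
No other chain overtakes it, so the finish is 23 hours.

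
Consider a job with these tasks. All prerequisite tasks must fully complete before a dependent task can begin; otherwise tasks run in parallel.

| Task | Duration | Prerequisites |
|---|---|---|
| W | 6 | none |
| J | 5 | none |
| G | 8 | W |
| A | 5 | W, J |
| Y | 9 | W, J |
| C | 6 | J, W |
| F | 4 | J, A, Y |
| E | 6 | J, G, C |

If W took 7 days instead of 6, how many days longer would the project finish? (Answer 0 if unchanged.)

1

Critical path before the change: W→G→E = 6+8+6 = 20 giving 20 days.
Since W is critical, the +1 change carries straight to that chain (now 21 days).
The critical path is still W→G→E; finish is now 21 days.
Change in finish: 21 − 20 = +1 days.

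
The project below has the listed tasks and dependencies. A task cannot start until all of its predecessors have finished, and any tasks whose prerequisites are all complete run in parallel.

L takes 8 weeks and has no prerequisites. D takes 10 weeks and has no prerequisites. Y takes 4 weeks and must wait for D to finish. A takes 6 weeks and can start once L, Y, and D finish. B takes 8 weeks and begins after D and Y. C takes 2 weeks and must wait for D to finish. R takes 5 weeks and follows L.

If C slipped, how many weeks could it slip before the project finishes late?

10

D→Y→B = 10+4+8 = 22 sets the makespan at 22 weeks.
Longest path through C: 12 weeks (earliest finish 12, latest finish 22).
Slack of C = 20 − 10 = 10 weeks.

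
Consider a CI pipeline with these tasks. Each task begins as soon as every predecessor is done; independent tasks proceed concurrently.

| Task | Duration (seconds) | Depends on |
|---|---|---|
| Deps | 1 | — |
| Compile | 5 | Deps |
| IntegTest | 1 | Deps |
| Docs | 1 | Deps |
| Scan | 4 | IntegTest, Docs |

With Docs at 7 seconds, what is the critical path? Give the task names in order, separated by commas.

Deps, Docs, Scan

Actual critical path: Deps→Docs→Scan = 1+1+4 = 6 ⇒ 6 seconds.
Docs is on the critical path; changing it to 7 makes that path 12 seconds.
That remains the longest chain; total 12 seconds.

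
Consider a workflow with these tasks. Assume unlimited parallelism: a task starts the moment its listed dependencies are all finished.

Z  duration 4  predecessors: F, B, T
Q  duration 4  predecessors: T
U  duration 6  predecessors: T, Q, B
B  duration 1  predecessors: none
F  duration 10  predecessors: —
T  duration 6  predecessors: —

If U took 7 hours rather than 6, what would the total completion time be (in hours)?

17

As given, the longest chain is T→Q→U = 6+4+6 = 16, so the finish is 16 hours.
Since U is critical, the +1 change carries straight to that chain (now 17 hours).
No other chain overtakes it, so the finish is 17 hours.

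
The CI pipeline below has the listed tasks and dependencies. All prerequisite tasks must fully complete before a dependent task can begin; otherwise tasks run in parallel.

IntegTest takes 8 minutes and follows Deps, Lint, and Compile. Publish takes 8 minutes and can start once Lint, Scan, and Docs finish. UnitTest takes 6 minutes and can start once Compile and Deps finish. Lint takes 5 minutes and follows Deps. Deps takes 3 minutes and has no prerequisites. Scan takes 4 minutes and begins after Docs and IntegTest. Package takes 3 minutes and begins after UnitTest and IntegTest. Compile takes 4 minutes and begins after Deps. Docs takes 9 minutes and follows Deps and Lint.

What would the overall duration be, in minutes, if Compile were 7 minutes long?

Critical path before the change: Deps→Lint→Docs→Scan→Publish = 3+5+9+4+8 = 29 giving 29 minutes.
Compile is off the critical path — its longest chain is 27 minutes, giving 2 of slack.
New critical path: Deps→Compile→IntegTest→Scan→Publish = 3+7+8+4+8 = 30 ⇒ 30 minutes.

30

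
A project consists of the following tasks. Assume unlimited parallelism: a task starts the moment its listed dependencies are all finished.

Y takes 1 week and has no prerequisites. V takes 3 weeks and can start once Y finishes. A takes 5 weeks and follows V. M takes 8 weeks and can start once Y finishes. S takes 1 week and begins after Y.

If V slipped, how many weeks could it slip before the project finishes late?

The longest chain is Y→V→A = 1+3+5 = 9; overall finish 9 weeks.
The longest chain containing V totals 9 weeks.
Float = 9 − 9 = 0.

0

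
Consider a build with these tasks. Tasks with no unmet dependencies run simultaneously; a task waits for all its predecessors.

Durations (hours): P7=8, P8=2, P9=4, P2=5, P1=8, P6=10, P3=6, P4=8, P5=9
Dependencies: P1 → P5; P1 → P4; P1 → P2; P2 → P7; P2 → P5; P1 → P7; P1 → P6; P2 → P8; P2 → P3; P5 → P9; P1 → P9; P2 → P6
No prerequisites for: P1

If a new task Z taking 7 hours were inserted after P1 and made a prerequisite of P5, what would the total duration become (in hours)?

Originally the plan takes 26 hours.
With Z inserted, P5 now waits for max(P1, P2, Z).
New critical path: P1→Z→P5→P9 = 8+7+9+4 = 28 ⇒ 28 hours.

28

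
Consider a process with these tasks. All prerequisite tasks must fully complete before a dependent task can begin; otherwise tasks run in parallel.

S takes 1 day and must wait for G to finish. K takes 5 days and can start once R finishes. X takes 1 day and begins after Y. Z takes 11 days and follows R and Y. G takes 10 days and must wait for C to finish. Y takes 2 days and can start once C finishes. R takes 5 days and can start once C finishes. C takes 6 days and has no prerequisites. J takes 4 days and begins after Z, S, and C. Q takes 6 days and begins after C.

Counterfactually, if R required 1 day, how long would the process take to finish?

Critical path before the change: C→R→Z→J = 6+5+11+4 = 26 giving 26 days.
R is on the critical path; changing it to 1 makes that path 22 days.
The binding chain switches to C→Y→Z→J = 6+2+11+4 = 23; finish 23 days.

23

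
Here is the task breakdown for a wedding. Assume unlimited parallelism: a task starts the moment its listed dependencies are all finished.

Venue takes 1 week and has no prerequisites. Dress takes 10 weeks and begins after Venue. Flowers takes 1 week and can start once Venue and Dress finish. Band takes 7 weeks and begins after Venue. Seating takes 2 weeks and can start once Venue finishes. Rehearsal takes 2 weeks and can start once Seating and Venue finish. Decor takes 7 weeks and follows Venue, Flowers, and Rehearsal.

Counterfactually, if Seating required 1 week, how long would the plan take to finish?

19

Critical path before the change: Venue→Dress→Flowers→Decor = 1+10+1+7 = 19 giving 19 weeks.
The longest path through Seating is only 12 weeks, so Seating has float 7.
No other chain overtakes it, so the finish is 19 weeks.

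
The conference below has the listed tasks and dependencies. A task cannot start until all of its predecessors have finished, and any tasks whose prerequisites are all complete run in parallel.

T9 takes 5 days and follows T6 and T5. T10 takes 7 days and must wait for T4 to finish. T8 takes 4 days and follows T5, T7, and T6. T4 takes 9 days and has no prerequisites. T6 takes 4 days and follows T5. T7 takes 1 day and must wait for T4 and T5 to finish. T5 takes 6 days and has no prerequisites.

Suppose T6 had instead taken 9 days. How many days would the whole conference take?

Baseline: T4→T10 = 9+7 = 16 → 16 days.
T6 is off the critical path — its longest chain is 15 days, giving 1 of slack.
Now T5→T6→T9 = 6+9+5 = 20 is longest, so the finish becomes 20 days.

20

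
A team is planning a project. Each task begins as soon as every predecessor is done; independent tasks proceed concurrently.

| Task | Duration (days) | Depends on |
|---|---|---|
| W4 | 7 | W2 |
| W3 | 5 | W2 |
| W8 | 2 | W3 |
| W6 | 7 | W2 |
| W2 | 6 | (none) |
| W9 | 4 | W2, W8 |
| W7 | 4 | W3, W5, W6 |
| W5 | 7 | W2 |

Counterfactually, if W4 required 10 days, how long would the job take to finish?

17

As given, the longest chain is W2→W3→W8→W9 = 6+5+2+4 = 17, so the finish is 17 days.
W4 is off the critical path — its longest chain is 13 days, giving 4 of slack.
The critical path is still W2→W3→W8→W9; finish is now 17 days.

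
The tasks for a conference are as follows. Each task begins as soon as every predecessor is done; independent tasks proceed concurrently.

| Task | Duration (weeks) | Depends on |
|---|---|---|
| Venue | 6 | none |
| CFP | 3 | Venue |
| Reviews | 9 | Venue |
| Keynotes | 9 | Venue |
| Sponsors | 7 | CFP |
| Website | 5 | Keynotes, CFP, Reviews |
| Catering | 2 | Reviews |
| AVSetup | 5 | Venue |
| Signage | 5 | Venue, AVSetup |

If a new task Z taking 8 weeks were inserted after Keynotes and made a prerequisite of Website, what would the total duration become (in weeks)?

Originally the conference takes 20 weeks.
With Z inserted, Website now waits for max(Keynotes, CFP, Reviews, Z).
New critical path: Venue→Keynotes→Z→Website = 6+9+8+5 = 28 ⇒ 28 weeks.

28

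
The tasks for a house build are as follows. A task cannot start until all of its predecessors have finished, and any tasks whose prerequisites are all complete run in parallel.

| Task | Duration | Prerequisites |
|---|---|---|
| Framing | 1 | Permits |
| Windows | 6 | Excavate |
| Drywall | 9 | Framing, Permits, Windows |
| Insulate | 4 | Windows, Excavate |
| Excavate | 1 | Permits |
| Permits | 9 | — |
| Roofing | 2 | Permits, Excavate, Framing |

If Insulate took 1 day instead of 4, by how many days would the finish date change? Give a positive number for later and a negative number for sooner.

0

Actual critical path: Permits→Excavate→Windows→Drywall = 9+1+6+9 = 25 ⇒ 25 days.
The longest path through Insulate is only 20 days, so Insulate has float 5.
No other chain overtakes it, so the finish is 25 days.
Change in finish: 25 − 25 = +0 days.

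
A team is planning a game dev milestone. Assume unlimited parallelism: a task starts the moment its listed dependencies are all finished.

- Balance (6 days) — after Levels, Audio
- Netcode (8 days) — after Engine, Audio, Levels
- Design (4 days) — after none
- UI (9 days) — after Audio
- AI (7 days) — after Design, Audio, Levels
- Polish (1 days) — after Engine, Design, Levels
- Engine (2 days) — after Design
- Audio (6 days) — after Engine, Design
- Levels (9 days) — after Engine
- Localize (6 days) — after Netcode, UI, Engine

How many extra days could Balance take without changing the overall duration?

8

Critical path: Design→Engine→Levels→Netcode→Localize = 4+2+9+8+6 = 29, so the finish is 29 days.
Longest path through Balance: 21 days (earliest finish 21, latest finish 29).
So Balance can slip 29 − 21 = 8 days.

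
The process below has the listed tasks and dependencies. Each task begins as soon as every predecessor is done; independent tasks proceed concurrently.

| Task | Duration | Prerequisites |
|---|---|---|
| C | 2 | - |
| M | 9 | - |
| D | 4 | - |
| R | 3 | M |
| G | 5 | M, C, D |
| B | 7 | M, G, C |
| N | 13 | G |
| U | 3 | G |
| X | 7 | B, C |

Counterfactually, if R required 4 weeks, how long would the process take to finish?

Baseline: M→G→B→X = 9+5+7+7 = 28 → 28 weeks.
R has 16 weeks of float (longest path through it is 12).
The critical path is still M→G→B→X; finish is now 28 weeks.

28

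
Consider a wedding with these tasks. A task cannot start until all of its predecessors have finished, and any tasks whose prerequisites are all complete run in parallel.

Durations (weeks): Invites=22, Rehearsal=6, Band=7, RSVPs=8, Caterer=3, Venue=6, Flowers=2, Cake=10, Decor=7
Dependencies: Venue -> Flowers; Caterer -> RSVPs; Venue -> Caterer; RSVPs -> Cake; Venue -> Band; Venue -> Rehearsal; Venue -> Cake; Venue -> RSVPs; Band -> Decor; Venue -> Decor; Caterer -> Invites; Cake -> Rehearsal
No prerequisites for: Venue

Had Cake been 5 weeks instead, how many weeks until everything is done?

31

Actual critical path: Venue→Caterer→RSVPs→Cake→Rehearsal = 6+3+8+10+6 = 33 ⇒ 33 weeks.
Cake lies on that path, so at 5 weeks the path becomes 28 weeks.
New critical path: Venue→Caterer→Invites = 6+3+22 = 31 ⇒ 31 weeks.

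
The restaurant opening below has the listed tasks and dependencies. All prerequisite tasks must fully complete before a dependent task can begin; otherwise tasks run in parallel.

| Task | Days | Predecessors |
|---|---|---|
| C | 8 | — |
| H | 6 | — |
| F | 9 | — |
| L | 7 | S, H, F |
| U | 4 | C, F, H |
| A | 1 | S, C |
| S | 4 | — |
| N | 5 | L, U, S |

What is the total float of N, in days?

0

Critical path: F→L→N = 9+7+5 = 21, so the finish is 21 days.
The longest chain containing N totals 21 days.
So N can slip 21 − 21 = 0 days.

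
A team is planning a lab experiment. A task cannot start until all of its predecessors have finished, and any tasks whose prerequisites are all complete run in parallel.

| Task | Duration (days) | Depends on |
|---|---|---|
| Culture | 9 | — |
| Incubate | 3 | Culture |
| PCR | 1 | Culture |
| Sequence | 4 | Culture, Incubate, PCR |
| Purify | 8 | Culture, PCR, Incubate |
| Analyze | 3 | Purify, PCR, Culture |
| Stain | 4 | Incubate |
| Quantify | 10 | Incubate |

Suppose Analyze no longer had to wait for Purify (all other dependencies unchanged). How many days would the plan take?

With the dependency in place, Culture→Incubate→Purify→Analyze = 9+3+8+3 = 23 sets the finish at 23 days.
Without Purify→Analyze, Analyze's earliest start moves from 20 to 10.
New critical path: Culture→Incubate→Quantify = 9+3+10 = 22 ⇒ 22 days.

22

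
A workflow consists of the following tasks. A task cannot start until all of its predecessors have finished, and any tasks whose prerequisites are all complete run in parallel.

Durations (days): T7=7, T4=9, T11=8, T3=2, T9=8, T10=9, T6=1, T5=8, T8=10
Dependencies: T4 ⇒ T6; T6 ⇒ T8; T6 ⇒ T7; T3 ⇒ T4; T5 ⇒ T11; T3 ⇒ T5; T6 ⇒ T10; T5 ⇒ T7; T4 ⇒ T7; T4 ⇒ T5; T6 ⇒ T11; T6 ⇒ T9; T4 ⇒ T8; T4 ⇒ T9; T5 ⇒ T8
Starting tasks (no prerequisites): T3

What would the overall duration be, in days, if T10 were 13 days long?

29

Critical path before the change: T3→T4→T5→T8 = 2+9+8+10 = 29 giving 29 days.
The longest path through T10 is only 21 days, so T10 has float 8.
That remains the longest chain; total 29 days.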